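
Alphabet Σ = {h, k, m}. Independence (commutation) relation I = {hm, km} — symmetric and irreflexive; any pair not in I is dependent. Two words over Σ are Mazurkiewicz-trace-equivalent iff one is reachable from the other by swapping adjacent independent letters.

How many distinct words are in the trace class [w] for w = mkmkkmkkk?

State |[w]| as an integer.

drop 0:m onto floor
drop 1:k onto floor
drop 2:m onto {0:m}
drop 3:k onto {1:k}
drop 4:k onto {3:k}
drop 5:m onto {2:m}
drop 6:k onto {4:k}
drop 7:k onto {6:k}
drop 8:k onto {7:k}
ground layer = {0:m, 1:k}
drop-orders for the pieces not yet dropped (sum over which currently-grounded one goes next):
  1 to go: {5} 1  {8} 1
  2 to go: {2,5} 1  {5,8} 2  {7,8} 1
  3 to go: {0,2,5} 1  {2,5,8} 3  {5,7,8} 3  {6,7,8} 1
  4 to go: {0,2,5,8} 4  {2,5,7,8} 6  {4,6,7,8} 1  {5,6,7,8} 4
  5 to go: {0,2,5,7,8} 10  {2,5,6,7,8} 10  {3,4,6,7,8} 1  {4,5,6,7,8} 5
  6 to go: {0,2,5,6,7,8} 20  {1,3,4,6,7,8} 1  {2,4,5,6,7,8} 15  {3,4,5,6,7,8} 6
  7 to go: {0,2,4,5,6,7,8} 35  {1,3,4,5,6,7,8} 7  {2,3,4,5,6,7,8} 21
  if 0:m drops first: 28 orders
  if 1:k drops first: 56 orders
heap linearizations: 84

84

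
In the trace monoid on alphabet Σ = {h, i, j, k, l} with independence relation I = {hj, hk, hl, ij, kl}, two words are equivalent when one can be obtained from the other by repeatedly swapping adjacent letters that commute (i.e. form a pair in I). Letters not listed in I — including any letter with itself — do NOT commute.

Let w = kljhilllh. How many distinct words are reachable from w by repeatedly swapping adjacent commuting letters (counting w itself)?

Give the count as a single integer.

62

piece 0:k — minimal
piece 1:l — minimal
piece 2:j rests on {0:k, 1:l}
piece 3:h — minimal
piece 4:i rests on {0:k, 1:l, 3:h}
piece 5:l rests on {2:j, 4:i}
piece 6:l rests on {5:l}
piece 7:l rests on {6:l}
piece 8:h rests on {4:i}
minimal pieces: {0:k, 1:l, 3:h}
ways to finish when only these pieces remain (= sum over removing one remaining piece with nothing left below it):
  1 left: {7}→1  {8}→1
  2 left: {6,7}→1  {7,8}→2
  3 left: {5,6,7}→1  {6,7,8}→3
  4 left: {2,5,6,7}→1  {5,6,7,8}→4
  5 left: {2,5,6,7,8}→5  {4,5,6,7,8}→4
  6 left: {2,4,5,6,7,8}→9  {3,4,5,6,7,8}→4
  7 left: {0,2,4,5,6,7,8}→9  {1,2,4,5,6,7,8}→9  {2,3,4,5,6,7,8}→13
  placing 0:k first → 22 extensions
  placing 1:l first → 22 extensions
  placing 3:h first → 18 extensions
total linear extensions = 62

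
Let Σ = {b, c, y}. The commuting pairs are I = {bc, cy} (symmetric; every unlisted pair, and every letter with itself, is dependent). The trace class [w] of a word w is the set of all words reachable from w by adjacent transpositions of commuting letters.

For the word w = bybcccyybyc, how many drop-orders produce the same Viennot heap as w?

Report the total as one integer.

330

piece 0:b — minimal
piece 1:y rests on {0:b}
piece 2:b rests on {1:y}
piece 3:c — minimal
piece 4:c rests on {3:c}
piece 5:c rests on {4:c}
piece 6:y rests on {2:b}
piece 7:y rests on {6:y}
piece 8:b rests on {7:y}
piece 9:y rests on {8:b}
piece 10:c rests on {5:c}
minimal pieces: {0:b, 3:c}
ways to finish when only these pieces remain (= sum over removing one remaining piece with nothing left below it):
  1 left: {9}→1  {10}→1
  2 left: {5,10}→1  {8,9}→1  {9,10}→2
  3 left: {4,5,10}→1  {5,9,10}→3  {7,8,9}→1  {8,9,10}→3
  4 left: {3,4,5,10}→1  {4,5,9,10}→4  {5,8,9,10}→6  {6,7,8,9}→1  {7,8,9,10}→4
  5 left: {2,6,7,8,9}→1  {3,4,5,9,10}→5  {4,5,8,9,10}→10  {5,7,8,9,10}→10  {6,7,8,9,10}→5
  6 left: {1,2,6,7,8,9}→1  {2,6,7,8,9,10}→6  {3,4,5,8,9,10}→15  {4,5,7,8,9,10}→20  {5,6,7,8,9,10}→15
  7 left: {0,1,2,6,7,8,9}→1  {1,2,6,7,8,9,10}→7  {2,5,6,7,8,9,10}→21  {3,4,5,7,8,9,10}→35  {4,5,6,7,8,9,10}→35
  8 left: {0,1,2,6,7,8,9,10}→8  {1,2,5,6,7,8,9,10}→28  {2,4,5,6,7,8,9,10}→56  {3,4,5,6,7,8,9,10}→70
  9 left: {0,1,2,5,6,7,8,9,10}→36  {1,2,4,5,6,7,8,9,10}→84  {2,3,4,5,6,7,8,9,10}→126
  placing 0:b first → 210 extensions
  placing 3:c first → 120 extensions
total linear extensions = 330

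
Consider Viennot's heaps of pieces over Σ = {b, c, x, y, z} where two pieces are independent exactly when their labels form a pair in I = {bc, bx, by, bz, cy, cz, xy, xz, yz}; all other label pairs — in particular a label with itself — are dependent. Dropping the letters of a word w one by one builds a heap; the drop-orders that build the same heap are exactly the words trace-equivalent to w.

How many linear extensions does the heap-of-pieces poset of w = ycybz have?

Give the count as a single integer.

60

0(y) covers ∅
1(c) covers ∅
2(y) covers 0:y
3(b) covers ∅
4(z) covers ∅
floor of heap: 0:y, 1:c, 3:b, 4:z
completions by unplaced set U, small U first (add the entries for U minus each lowest piece of U):
  |U|=1: {1}:1  {2}:1  {3}:1  {4}:1
  |U|=2: {0,2}:1  {1,2}:2  {1,3}:2  {1,4}:2  {2,3}:2  {2,4}:2  {3,4}:2
  |U|=3: {0,1,2}:3  {0,2,3}:3  {0,2,4}:3  {1,2,3}:6  {1,2,4}:6  {1,3,4}:6  {2,3,4}:6
  start at 0(y): 24
  start at 1(c): 12
  start at 3(b): 12
  start at 4(z): 12
sum over floor = 60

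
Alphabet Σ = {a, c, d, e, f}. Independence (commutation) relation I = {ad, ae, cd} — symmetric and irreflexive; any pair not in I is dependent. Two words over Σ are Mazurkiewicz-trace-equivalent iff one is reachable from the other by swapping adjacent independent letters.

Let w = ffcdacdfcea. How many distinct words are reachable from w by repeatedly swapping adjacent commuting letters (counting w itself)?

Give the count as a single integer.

20

#0=f has no predecessor
#1=f depends on [0:f]
#2=c depends on [1:f]
#3=d depends on [1:f]
#4=a depends on [2:c]
#5=c depends on [4:a]
#6=d depends on [3:d]
#7=f depends on [5:c, 6:d]
#8=c depends on [7:f]
#9=e depends on [8:c]
#10=a depends on [8:c]
sources: [0:f]
N(rest) = Σ N(rest − s) over sources s of rest; N(one piece) = 1:
  size 1 → [9]=1  [10]=1
  size 2 → [9,10]=2
  size 3 → [8,9,10]=2
  size 4 → [7,8,9,10]=2
  size 5 → [5,7,8,9,10]=2  [6,7,8,9,10]=2
  size 6 → [3,6,7,8,9,10]=2  [4,5,7,8,9,10]=2  [5,6,7,8,9,10]=4
  size 7 → [2,4,5,7,8,9,10]=2  [3,5,6,7,8,9,10]=6  [4,5,6,7,8,9,10]=6
  size 8 → [2,4,5,6,7,8,9,10]=8  [3,4,5,6,7,8,9,10]=12
  size 9 → [2,3,4,5,6,7,8,9,10]=20
  first=0(f) contributes 20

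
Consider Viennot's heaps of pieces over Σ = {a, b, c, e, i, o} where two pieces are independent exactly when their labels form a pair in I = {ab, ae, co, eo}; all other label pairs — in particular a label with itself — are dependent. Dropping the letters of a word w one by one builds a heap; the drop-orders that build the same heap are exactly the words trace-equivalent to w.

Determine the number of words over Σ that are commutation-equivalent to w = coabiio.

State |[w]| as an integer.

4

0(c) covers ∅
1(o) covers ∅
2(a) covers 0:c, 1:o
3(b) covers 0:c, 1:o
4(i) covers 2:a, 3:b
5(i) covers 4:i
6(o) covers 5:i
floor of heap: 0:c, 1:o
completions by unplaced set U, small U first (add the entries for U minus each lowest piece of U):
  |U|=1: {6}:1
  |U|=2: {5,6}:1
  |U|=3: {4,5,6}:1
  |U|=4: {2,4,5,6}:1  {3,4,5,6}:1
  |U|=5: {2,3,4,5,6}:2
  start at 0(c): 2
  start at 1(o): 2
sum over floor = 4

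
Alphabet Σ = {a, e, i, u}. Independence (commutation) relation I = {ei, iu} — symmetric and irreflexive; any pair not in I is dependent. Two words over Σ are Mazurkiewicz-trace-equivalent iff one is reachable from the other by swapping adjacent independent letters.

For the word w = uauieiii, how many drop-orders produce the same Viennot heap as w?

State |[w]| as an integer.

drop 0:u onto floor
drop 1:a onto {0:u}
drop 2:u onto {1:a}
drop 3:i onto {1:a}
drop 4:e onto {2:u}
drop 5:i onto {3:i}
drop 6:i onto {5:i}
drop 7:i onto {6:i}
ground layer = {0:u}
drop-orders for the pieces not yet dropped (sum over which currently-grounded one goes next):
  1 to go: {4} 1  {7} 1
  2 to go: {2,4} 1  {4,7} 2  {6,7} 1
  3 to go: {2,4,7} 3  {4,6,7} 3  {5,6,7} 1
  4 to go: {2,4,6,7} 6  {3,5,6,7} 1  {4,5,6,7} 4
  5 to go: {2,4,5,6,7} 10  {3,4,5,6,7} 5
  6 to go: {2,3,4,5,6,7} 15
  if 0:u drops first: 15 orders

15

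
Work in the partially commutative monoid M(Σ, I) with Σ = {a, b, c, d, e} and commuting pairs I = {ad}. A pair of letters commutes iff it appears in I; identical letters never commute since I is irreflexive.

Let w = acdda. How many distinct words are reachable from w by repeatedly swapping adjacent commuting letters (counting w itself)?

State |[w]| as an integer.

drop 0:a onto floor
drop 1:c onto {0:a}
drop 2:d onto {1:c}
drop 3:d onto {2:d}
drop 4:a onto {1:c}
ground layer = {0:a}
drop-orders for the pieces not yet dropped (sum over which currently-grounded one goes next):
  1 to go: {3} 1  {4} 1
  2 to go: {2,3} 1  {3,4} 2
  3 to go: {2,3,4} 3
  if 0:a drops first: 3 orders

3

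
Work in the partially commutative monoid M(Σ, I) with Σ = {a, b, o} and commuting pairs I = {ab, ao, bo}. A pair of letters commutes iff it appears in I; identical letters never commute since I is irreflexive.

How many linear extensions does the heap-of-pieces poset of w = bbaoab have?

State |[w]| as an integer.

#0=b has no predecessor
#1=b depends on [0:b]
#2=a has no predecessor
#3=o has no predecessor
#4=a depends on [2:a]
#5=b depends on [1:b]
sources: [0:b, 2:a, 3:o]
N(rest) = Σ N(rest − s) over sources s of rest; N(one piece) = 1:
  size 1 → [3]=1  [4]=1  [5]=1
  size 2 → [1,5]=1  [2,4]=1  [3,4]=2  [3,5]=2  [4,5]=2
  size 3 → [0,1,5]=1  [1,3,5]=3  [1,4,5]=3  [2,3,4]=3  [2,4,5]=3  [3,4,5]=6
  size 4 → [0,1,3,5]=4  [0,1,4,5]=4  [1,2,4,5]=6  [1,3,4,5]=12  [2,3,4,5]=12
  first=0(b) contributes 30
  first=2(a) contributes 20
  first=3(o) contributes 10
|[w]| = 60

60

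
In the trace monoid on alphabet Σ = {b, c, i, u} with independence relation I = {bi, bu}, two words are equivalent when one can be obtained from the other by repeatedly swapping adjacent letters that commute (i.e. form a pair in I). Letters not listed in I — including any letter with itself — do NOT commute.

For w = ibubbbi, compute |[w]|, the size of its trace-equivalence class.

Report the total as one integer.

0(i) covers ∅
1(b) covers ∅
2(u) covers 0:i
3(b) covers 1:b
4(b) covers 3:b
5(b) covers 4:b
6(i) covers 2:u
floor of heap: 0:i, 1:b
completions by unplaced set U, small U first (add the entries for U minus each lowest piece of U):
  |U|=1: {5}:1  {6}:1
  |U|=2: {2,6}:1  {4,5}:1  {5,6}:2
  |U|=3: {0,2,6}:1  {2,5,6}:3  {3,4,5}:1  {4,5,6}:3
  |U|=4: {0,2,5,6}:4  {1,3,4,5}:1  {2,4,5,6}:6  {3,4,5,6}:4
  |U|=5: {0,2,4,5,6}:10  {1,3,4,5,6}:5  {2,3,4,5,6}:10
  start at 0(i): 15
  start at 1(b): 20
sum over floor = 35

35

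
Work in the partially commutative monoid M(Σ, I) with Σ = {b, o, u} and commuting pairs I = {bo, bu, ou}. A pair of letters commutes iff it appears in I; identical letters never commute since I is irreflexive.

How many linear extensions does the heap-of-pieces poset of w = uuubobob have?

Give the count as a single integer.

560

0(u) covers ∅
1(u) covers 0:u
2(u) covers 1:u
3(b) covers ∅
4(o) covers ∅
5(b) covers 3:b
6(o) covers 4:o
7(b) covers 5:b
floor of heap: 0:u, 3:b, 4:o
completions by unplaced set U, small U first (add the entries for U minus each lowest piece of U):
  |U|=1: {2}:1  {6}:1  {7}:1
  |U|=2: {1,2}:1  {2,6}:2  {2,7}:2  {4,6}:1  {5,7}:1  {6,7}:2
  |U|=3: {0,1,2}:1  {1,2,6}:3  {1,2,7}:3  {2,4,6}:3  {2,5,7}:3  {2,6,7}:6  {3,5,7}:1  {4,6,7}:3  {5,6,7}:3
  |U|=4: {0,1,2,6}:4  {0,1,2,7}:4  {1,2,4,6}:6  {1,2,5,7}:6  {1,2,6,7}:12  {2,3,5,7}:4  {2,4,6,7}:12  {2,5,6,7}:12  {3,5,6,7}:4  {4,5,6,7}:6
  |U|=5: {0,1,2,4,6}:10  {0,1,2,5,7}:10  {0,1,2,6,7}:20  {1,2,3,5,7}:10  {1,2,4,6,7}:30  {1,2,5,6,7}:30  {2,3,5,6,7}:20  {2,4,5,6,7}:30  {3,4,5,6,7}:10
  |U|=6: {0,1,2,3,5,7}:20  {0,1,2,4,6,7}:60  {0,1,2,5,6,7}:60  {1,2,3,5,6,7}:60  {1,2,4,5,6,7}:90  {2,3,4,5,6,7}:60
  start at 0(u): 210
  start at 3(b): 210
  start at 4(o): 140
sum over floor = 560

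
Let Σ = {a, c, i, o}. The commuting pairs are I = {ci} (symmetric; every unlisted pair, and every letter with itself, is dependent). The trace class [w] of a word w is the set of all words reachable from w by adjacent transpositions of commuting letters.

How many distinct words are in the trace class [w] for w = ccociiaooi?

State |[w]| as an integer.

3

0(c) covers ∅
1(c) covers 0:c
2(o) covers 1:c
3(c) covers 2:o
4(i) covers 2:o
5(i) covers 4:i
6(a) covers 3:c, 5:i
7(o) covers 6:a
8(o) covers 7:o
9(i) covers 8:o
floor of heap: 0:c
completions by unplaced set U, small U first (add the entries for U minus each lowest piece of U):
  |U|=1: {9}:1
  |U|=2: {8,9}:1
  |U|=3: {7,8,9}:1
  |U|=4: {6,7,8,9}:1
  |U|=5: {3,6,7,8,9}:1  {5,6,7,8,9}:1
  |U|=6: {3,5,6,7,8,9}:2  {4,5,6,7,8,9}:1
  |U|=7: {3,4,5,6,7,8,9}:3
  |U|=8: {2,3,4,5,6,7,8,9}:3
  start at 0(c): 3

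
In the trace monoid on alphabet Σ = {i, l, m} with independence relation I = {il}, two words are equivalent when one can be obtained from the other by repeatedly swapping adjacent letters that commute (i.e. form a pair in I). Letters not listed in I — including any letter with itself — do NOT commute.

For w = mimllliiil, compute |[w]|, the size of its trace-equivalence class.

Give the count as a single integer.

35

0(m) covers ∅
1(i) covers 0:m
2(m) covers 1:i
3(l) covers 2:m
4(l) covers 3:l
5(l) covers 4:l
6(i) covers 2:m
7(i) covers 6:i
8(i) covers 7:i
9(l) covers 5:l
floor of heap: 0:m
completions by unplaced set U, small U first (add the entries for U minus each lowest piece of U):
  |U|=1: {8}:1  {9}:1
  |U|=2: {5,9}:1  {7,8}:1  {8,9}:2
  |U|=3: {4,5,9}:1  {5,8,9}:3  {6,7,8}:1  {7,8,9}:3
  |U|=4: {3,4,5,9}:1  {4,5,8,9}:4  {5,7,8,9}:6  {6,7,8,9}:4
  |U|=5: {3,4,5,8,9}:5  {4,5,7,8,9}:10  {5,6,7,8,9}:10
  |U|=6: {3,4,5,7,8,9}:15  {4,5,6,7,8,9}:20
  |U|=7: {3,4,5,6,7,8,9}:35
  |U|=8: {2,3,4,5,6,7,8,9}:35
  start at 0(m): 35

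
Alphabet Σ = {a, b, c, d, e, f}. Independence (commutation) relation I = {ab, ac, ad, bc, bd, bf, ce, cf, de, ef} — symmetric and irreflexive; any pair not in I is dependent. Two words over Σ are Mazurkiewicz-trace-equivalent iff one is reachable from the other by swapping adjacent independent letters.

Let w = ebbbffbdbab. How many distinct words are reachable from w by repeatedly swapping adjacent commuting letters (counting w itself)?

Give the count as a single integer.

0(e) covers ∅
1(b) covers 0:e
2(b) covers 1:b
3(b) covers 2:b
4(f) covers ∅
5(f) covers 4:f
6(b) covers 3:b
7(d) covers 5:f
8(b) covers 6:b
9(a) covers 0:e, 5:f
10(b) covers 8:b
floor of heap: 0:e, 4:f
completions by unplaced set U, small U first (add the entries for U minus each lowest piece of U):
  |U|=1: {7}:1  {9}:1  {10}:1
  |U|=2: {7,9}:2  {7,10}:2  {8,10}:1  {9,10}:2
  |U|=3: {5,7,9}:2  {6,8,10}:1  {7,8,10}:3  {7,9,10}:6  {8,9,10}:3
  |U|=4: {3,6,8,10}:1  {4,5,7,9}:2  {5,7,9,10}:8  {6,7,8,10}:4  {6,8,9,10}:4  {7,8,9,10}:12
  |U|=5: {2,3,6,8,10}:1  {3,6,7,8,10}:5  {3,6,8,9,10}:5  {4,5,7,9,10}:10  {5,7,8,9,10}:20  {6,7,8,9,10}:20
  |U|=6: {1,2,3,6,8,10}:1  {2,3,6,7,8,10}:6  {2,3,6,8,9,10}:6  {3,6,7,8,9,10}:30  {4,5,7,8,9,10}:30  {5,6,7,8,9,10}:40
  |U|=7: {1,2,3,6,7,8,10}:7  {1,2,3,6,8,9,10}:7  {2,3,6,7,8,9,10}:42  {3,5,6,7,8,9,10}:70  {4,5,6,7,8,9,10}:70
  |U|=8: {0,1,2,3,6,8,9,10}:7  {1,2,3,6,7,8,9,10}:56  {2,3,5,6,7,8,9,10}:112  {3,4,5,6,7,8,9,10}:140
  |U|=9: {0,1,2,3,6,7,8,9,10}:63  {1,2,3,5,6,7,8,9,10}:168  {2,3,4,5,6,7,8,9,10}:252
  start at 0(e): 420
  start at 4(f): 231
sum over floor = 651

651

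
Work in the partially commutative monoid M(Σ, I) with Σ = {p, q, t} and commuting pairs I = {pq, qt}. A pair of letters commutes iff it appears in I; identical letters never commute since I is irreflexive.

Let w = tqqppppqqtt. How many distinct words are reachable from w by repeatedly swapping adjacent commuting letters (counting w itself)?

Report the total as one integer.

330

drop 0:t onto floor
drop 1:q onto floor
drop 2:q onto {1:q}
drop 3:p onto {0:t}
drop 4:p onto {3:p}
drop 5:p onto {4:p}
drop 6:p onto {5:p}
drop 7:q onto {2:q}
drop 8:q onto {7:q}
drop 9:t onto {6:p}
drop 10:t onto {9:t}
ground layer = {0:t, 1:q}
drop-orders for the pieces not yet dropped (sum over which currently-grounded one goes next):
  1 to go: {8} 1  {10} 1
  2 to go: {7,8} 1  {8,10} 2  {9,10} 1
  3 to go: {2,7,8} 1  {6,9,10} 1  {7,8,10} 3  {8,9,10} 3
  4 to go: {1,2,7,8} 1  {2,7,8,10} 4  {5,6,9,10} 1  {6,8,9,10} 4  {7,8,9,10} 6
  5 to go: {1,2,7,8,10} 5  {2,7,8,9,10} 10  {4,5,6,9,10} 1  {5,6,8,9,10} 5  {6,7,8,9,10} 10
  6 to go: {1,2,7,8,9,10} 15  {2,6,7,8,9,10} 20  {3,4,5,6,9,10} 1  {4,5,6,8,9,10} 6  {5,6,7,8,9,10} 15
  7 to go: {0,3,4,5,6,9,10} 1  {1,2,6,7,8,9,10} 35  {2,5,6,7,8,9,10} 35  {3,4,5,6,8,9,10} 7  {4,5,6,7,8,9,10} 21
  8 to go: {0,3,4,5,6,8,9,10} 8  {1,2,5,6,7,8,9,10} 70  {2,4,5,6,7,8,9,10} 56  {3,4,5,6,7,8,9,10} 28
  9 to go: {0,3,4,5,6,7,8,9,10} 36  {1,2,4,5,6,7,8,9,10} 126  {2,3,4,5,6,7,8,9,10} 84
  if 0:t drops first: 210 orders
  if 1:q drops first: 120 orders
heap linearizations: 330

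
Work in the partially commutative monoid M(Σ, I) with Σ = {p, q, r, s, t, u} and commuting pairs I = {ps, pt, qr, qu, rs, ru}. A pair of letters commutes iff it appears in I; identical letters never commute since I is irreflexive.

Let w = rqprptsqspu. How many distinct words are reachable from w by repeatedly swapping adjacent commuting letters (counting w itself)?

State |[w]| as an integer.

drop 0:r onto floor
drop 1:q onto floor
drop 2:p onto {0:r, 1:q}
drop 3:r onto {2:p}
drop 4:p onto {3:r}
drop 5:t onto {3:r}
drop 6:s onto {5:t}
drop 7:q onto {4:p, 6:s}
drop 8:s onto {7:q}
drop 9:p onto {7:q}
drop 10:u onto {8:s, 9:p}
ground layer = {0:r, 1:q}
drop-orders for the pieces not yet dropped (sum over which currently-grounded one goes next):
  1 to go: {10} 1
  2 to go: {8,10} 1  {9,10} 1
  3 to go: {8,9,10} 2
  4 to go: {7,8,9,10} 2
  5 to go: {4,7,8,9,10} 2  {6,7,8,9,10} 2
  6 to go: {4,6,7,8,9,10} 4  {5,6,7,8,9,10} 2
  7 to go: {4,5,6,7,8,9,10} 6
  8 to go: {3,4,5,6,7,8,9,10} 6
  9 to go: {2,3,4,5,6,7,8,9,10} 6
  if 0:r drops first: 6 orders
  if 1:q drops first: 6 orders
heap linearizations: 12

12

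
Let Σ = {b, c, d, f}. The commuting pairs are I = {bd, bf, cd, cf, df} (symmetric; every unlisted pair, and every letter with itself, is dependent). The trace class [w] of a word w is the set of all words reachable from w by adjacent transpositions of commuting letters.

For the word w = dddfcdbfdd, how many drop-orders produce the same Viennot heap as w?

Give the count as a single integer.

1260

drop 0:d onto floor
drop 1:d onto {0:d}
drop 2:d onto {1:d}
drop 3:f onto floor
drop 4:c onto floor
drop 5:d onto {2:d}
drop 6:b onto {4:c}
drop 7:f onto {3:f}
drop 8:d onto {5:d}
drop 9:d onto {8:d}
ground layer = {0:d, 3:f, 4:c}
drop-orders for the pieces not yet dropped (sum over which currently-grounded one goes next):
  1 to go: {6} 1  {7} 1  {9} 1
  2 to go: {3,7} 1  {4,6} 1  {6,7} 2  {6,9} 2  {7,9} 2  {8,9} 1
  3 to go: {3,6,7} 3  {3,7,9} 3  {4,6,7} 3  {4,6,9} 3  {5,8,9} 1  {6,7,9} 6  {6,8,9} 3  {7,8,9} 3
  4 to go: {2,5,8,9} 1  {3,4,6,7} 6  {3,6,7,9} 12  {3,7,8,9} 6  {4,6,7,9} 12  {4,6,8,9} 6  {5,6,8,9} 4  {5,7,8,9} 4  {6,7,8,9} 12
  5 to go: {1,2,5,8,9} 1  {2,5,6,8,9} 5  {2,5,7,8,9} 5  {3,4,6,7,9} 30  {3,5,7,8,9} 10  {3,6,7,8,9} 30  {4,5,6,8,9} 10  {4,6,7,8,9} 30  {5,6,7,8,9} 20
  6 to go: {0,1,2,5,8,9} 1  {1,2,5,6,8,9} 6  {1,2,5,7,8,9} 6  {2,3,5,7,8,9} 15  {2,4,5,6,8,9} 15  {2,5,6,7,8,9} 30  {3,4,6,7,8,9} 90  {3,5,6,7,8,9} 60  {4,5,6,7,8,9} 60
  7 to go: {0,1,2,5,6,8,9} 7  {0,1,2,5,7,8,9} 7  {1,2,3,5,7,8,9} 21  {1,2,4,5,6,8,9} 21  {1,2,5,6,7,8,9} 42  {2,3,5,6,7,8,9} 105  {2,4,5,6,7,8,9} 105  {3,4,5,6,7,8,9} 210
  8 to go: {0,1,2,3,5,7,8,9} 28  {0,1,2,4,5,6,8,9} 28  {0,1,2,5,6,7,8,9} 56  {1,2,3,5,6,7,8,9} 168  {1,2,4,5,6,7,8,9} 168  {2,3,4,5,6,7,8,9} 420
  if 0:d drops first: 756 orders
  if 3:f drops first: 252 orders
  if 4:c drops first: 252 orders
heap linearizations: 1260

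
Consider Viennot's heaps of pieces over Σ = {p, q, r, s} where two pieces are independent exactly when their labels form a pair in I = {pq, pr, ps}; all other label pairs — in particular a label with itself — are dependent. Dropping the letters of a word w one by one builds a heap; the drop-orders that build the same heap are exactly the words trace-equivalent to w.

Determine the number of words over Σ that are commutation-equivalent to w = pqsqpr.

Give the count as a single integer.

#0=p has no predecessor
#1=q has no predecessor
#2=s depends on [1:q]
#3=q depends on [2:s]
#4=p depends on [0:p]
#5=r depends on [3:q]
sources: [0:p, 1:q]
N(rest) = Σ N(rest − s) over sources s of rest; N(one piece) = 1:
  size 1 → [4]=1  [5]=1
  size 2 → [0,4]=1  [3,5]=1  [4,5]=2
  size 3 → [0,4,5]=3  [2,3,5]=1  [3,4,5]=3
  size 4 → [0,3,4,5]=6  [1,2,3,5]=1  [2,3,4,5]=4
  first=0(p) contributes 5
  first=1(q) contributes 10
|[w]| = 15

15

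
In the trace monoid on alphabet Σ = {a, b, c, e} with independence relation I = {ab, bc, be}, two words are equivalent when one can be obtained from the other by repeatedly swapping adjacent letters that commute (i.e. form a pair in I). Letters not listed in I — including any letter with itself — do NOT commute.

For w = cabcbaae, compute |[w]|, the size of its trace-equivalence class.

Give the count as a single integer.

28

drop 0:c onto floor
drop 1:a onto {0:c}
drop 2:b onto floor
drop 3:c onto {1:a}
drop 4:b onto {2:b}
drop 5:a onto {3:c}
drop 6:a onto {5:a}
drop 7:e onto {6:a}
ground layer = {0:c, 2:b}
drop-orders for the pieces not yet dropped (sum over which currently-grounded one goes next):
  1 to go: {4} 1  {7} 1
  2 to go: {2,4} 1  {4,7} 2  {6,7} 1
  3 to go: {2,4,7} 3  {4,6,7} 3  {5,6,7} 1
  4 to go: {2,4,6,7} 6  {3,5,6,7} 1  {4,5,6,7} 4
  5 to go: {1,3,5,6,7} 1  {2,4,5,6,7} 10  {3,4,5,6,7} 5
  6 to go: {0,1,3,5,6,7} 1  {1,3,4,5,6,7} 6  {2,3,4,5,6,7} 15
  if 0:c drops first: 21 orders
  if 2:b drops first: 7 orders
heap linearizations: 28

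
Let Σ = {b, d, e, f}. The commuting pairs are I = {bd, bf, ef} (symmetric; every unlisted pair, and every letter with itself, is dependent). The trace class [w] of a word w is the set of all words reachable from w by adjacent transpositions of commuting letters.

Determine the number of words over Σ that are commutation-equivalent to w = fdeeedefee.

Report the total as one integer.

#0=f has no predecessor
#1=d depends on [0:f]
#2=e depends on [1:d]
#3=e depends on [2:e]
#4=e depends on [3:e]
#5=d depends on [4:e]
#6=e depends on [5:d]
#7=f depends on [5:d]
#8=e depends on [6:e]
#9=e depends on [8:e]
sources: [0:f]
N(rest) = Σ N(rest − s) over sources s of rest; N(one piece) = 1:
  size 1 → [7]=1  [9]=1
  size 2 → [7,9]=2  [8,9]=1
  size 3 → [6,8,9]=1  [7,8,9]=3
  size 4 → [6,7,8,9]=4
  size 5 → [5,6,7,8,9]=4
  size 6 → [4,5,6,7,8,9]=4
  size 7 → [3,4,5,6,7,8,9]=4
  size 8 → [2,3,4,5,6,7,8,9]=4
  first=0(f) contributes 4

4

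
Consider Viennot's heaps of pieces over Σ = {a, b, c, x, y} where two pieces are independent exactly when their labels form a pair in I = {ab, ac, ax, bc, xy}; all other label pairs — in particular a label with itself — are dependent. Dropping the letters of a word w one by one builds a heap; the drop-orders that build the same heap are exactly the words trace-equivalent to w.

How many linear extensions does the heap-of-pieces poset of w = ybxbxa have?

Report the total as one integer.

#0=y has no predecessor
#1=b depends on [0:y]
#2=x depends on [1:b]
#3=b depends on [2:x]
#4=x depends on [3:b]
#5=a depends on [0:y]
sources: [0:y]
N(rest) = Σ N(rest − s) over sources s of rest; N(one piece) = 1:
  size 1 → [4]=1  [5]=1
  size 2 → [3,4]=1  [4,5]=2
  size 3 → [2,3,4]=1  [3,4,5]=3
  size 4 → [1,2,3,4]=1  [2,3,4,5]=4
  first=0(y) contributes 5

5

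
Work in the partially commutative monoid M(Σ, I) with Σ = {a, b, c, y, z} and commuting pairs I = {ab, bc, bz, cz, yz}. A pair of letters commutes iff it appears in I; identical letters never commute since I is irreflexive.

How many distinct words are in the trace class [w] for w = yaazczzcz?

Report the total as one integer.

15

#0=y has no predecessor
#1=a depends on [0:y]
#2=a depends on [1:a]
#3=z depends on [2:a]
#4=c depends on [2:a]
#5=z depends on [3:z]
#6=z depends on [5:z]
#7=c depends on [4:c]
#8=z depends on [6:z]
sources: [0:y]
N(rest) = Σ N(rest − s) over sources s of rest; N(one piece) = 1:
  size 1 → [7]=1  [8]=1
  size 2 → [4,7]=1  [6,8]=1  [7,8]=2
  size 3 → [4,7,8]=3  [5,6,8]=1  [6,7,8]=3
  size 4 → [3,5,6,8]=1  [4,6,7,8]=6  [5,6,7,8]=4
  size 5 → [3,5,6,7,8]=5  [4,5,6,7,8]=10
  size 6 → [3,4,5,6,7,8]=15
  size 7 → [2,3,4,5,6,7,8]=15
  first=0(y) contributes 15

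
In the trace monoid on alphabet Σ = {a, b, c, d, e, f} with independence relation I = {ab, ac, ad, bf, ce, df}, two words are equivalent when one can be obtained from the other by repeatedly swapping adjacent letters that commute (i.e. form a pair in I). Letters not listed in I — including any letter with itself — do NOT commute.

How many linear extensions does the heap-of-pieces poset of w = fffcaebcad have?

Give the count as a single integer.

#0=f has no predecessor
#1=f depends on [0:f]
#2=f depends on [1:f]
#3=c depends on [2:f]
#4=a depends on [2:f]
#5=e depends on [4:a]
#6=b depends on [3:c, 5:e]
#7=c depends on [6:b]
#8=a depends on [5:e]
#9=d depends on [7:c]
sources: [0:f]
N(rest) = Σ N(rest − s) over sources s of rest; N(one piece) = 1:
  size 1 → [8]=1  [9]=1
  size 2 → [7,9]=1  [8,9]=2
  size 3 → [6,7,9]=1  [7,8,9]=3
  size 4 → [3,6,7,9]=1  [6,7,8,9]=4
  size 5 → [3,6,7,8,9]=5  [5,6,7,8,9]=4
  size 6 → [3,5,6,7,8,9]=9  [4,5,6,7,8,9]=4
  size 7 → [3,4,5,6,7,8,9]=13
  size 8 → [2,3,4,5,6,7,8,9]=13
  first=0(f) contributes 13

13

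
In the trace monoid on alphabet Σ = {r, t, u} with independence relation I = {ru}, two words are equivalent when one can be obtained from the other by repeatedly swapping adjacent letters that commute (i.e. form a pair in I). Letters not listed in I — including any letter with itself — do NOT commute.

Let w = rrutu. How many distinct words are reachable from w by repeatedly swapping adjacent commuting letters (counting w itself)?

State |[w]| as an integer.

3

piece 0:r — minimal
piece 1:r rests on {0:r}
piece 2:u — minimal
piece 3:t rests on {1:r, 2:u}
piece 4:u rests on {3:t}
minimal pieces: {0:r, 2:u}
ways to finish when only these pieces remain (= sum over removing one remaining piece with nothing left below it):
  1 left: {4}→1
  2 left: {3,4}→1
  3 left: {1,3,4}→1  {2,3,4}→1
  placing 0:r first → 2 extensions
  placing 2:u first → 1 extensions
total linear extensions = 3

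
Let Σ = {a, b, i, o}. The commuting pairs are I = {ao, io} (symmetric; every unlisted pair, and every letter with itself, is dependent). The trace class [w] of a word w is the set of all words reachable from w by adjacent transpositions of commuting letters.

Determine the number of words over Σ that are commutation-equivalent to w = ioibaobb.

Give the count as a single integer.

6

#0=i has no predecessor
#1=o has no predecessor
#2=i depends on [0:i]
#3=b depends on [1:o, 2:i]
#4=a depends on [3:b]
#5=o depends on [3:b]
#6=b depends on [4:a, 5:o]
#7=b depends on [6:b]
sources: [0:i, 1:o]
N(rest) = Σ N(rest − s) over sources s of rest; N(one piece) = 1:
  size 1 → [7]=1
  size 2 → [6,7]=1
  size 3 → [4,6,7]=1  [5,6,7]=1
  size 4 → [4,5,6,7]=2
  size 5 → [3,4,5,6,7]=2
  size 6 → [1,3,4,5,6,7]=2  [2,3,4,5,6,7]=2
  first=0(i) contributes 4
  first=1(o) contributes 2
|[w]| = 6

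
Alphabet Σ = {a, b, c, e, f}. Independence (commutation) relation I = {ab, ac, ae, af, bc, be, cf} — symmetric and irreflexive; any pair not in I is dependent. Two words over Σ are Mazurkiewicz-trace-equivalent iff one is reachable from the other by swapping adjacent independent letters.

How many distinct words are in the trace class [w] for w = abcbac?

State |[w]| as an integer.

#0=a has no predecessor
#1=b has no predecessor
#2=c has no predecessor
#3=b depends on [1:b]
#4=a depends on [0:a]
#5=c depends on [2:c]
sources: [0:a, 1:b, 2:c]
N(rest) = Σ N(rest − s) over sources s of rest; N(one piece) = 1:
  size 1 → [3]=1  [4]=1  [5]=1
  size 2 → [0,4]=1  [1,3]=1  [2,5]=1  [3,4]=2  [3,5]=2  [4,5]=2
  size 3 → [0,3,4]=3  [0,4,5]=3  [1,3,4]=3  [1,3,5]=3  [2,3,5]=3  [2,4,5]=3  [3,4,5]=6
  size 4 → [0,1,3,4]=6  [0,2,4,5]=6  [0,3,4,5]=12  [1,2,3,5]=6  [1,3,4,5]=12  [2,3,4,5]=12
  first=0(a) contributes 30
  first=1(b) contributes 30
  first=2(c) contributes 30
|[w]| = 90

90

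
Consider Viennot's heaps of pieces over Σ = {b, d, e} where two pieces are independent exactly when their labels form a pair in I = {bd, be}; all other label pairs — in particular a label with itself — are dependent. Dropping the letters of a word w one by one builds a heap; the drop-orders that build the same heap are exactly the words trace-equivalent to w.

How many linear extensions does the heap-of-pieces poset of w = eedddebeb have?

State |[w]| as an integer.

36

drop 0:e onto floor
drop 1:e onto {0:e}
drop 2:d onto {1:e}
drop 3:d onto {2:d}
drop 4:d onto {3:d}
drop 5:e onto {4:d}
drop 6:b onto floor
drop 7:e onto {5:e}
drop 8:b onto {6:b}
ground layer = {0:e, 6:b}
drop-orders for the pieces not yet dropped (sum over which currently-grounded one goes next):
  1 to go: {7} 1  {8} 1
  2 to go: {5,7} 1  {6,8} 1  {7,8} 2
  3 to go: {4,5,7} 1  {5,7,8} 3  {6,7,8} 3
  4 to go: {3,4,5,7} 1  {4,5,7,8} 4  {5,6,7,8} 6
  5 to go: {2,3,4,5,7} 1  {3,4,5,7,8} 5  {4,5,6,7,8} 10
  6 to go: {1,2,3,4,5,7} 1  {2,3,4,5,7,8} 6  {3,4,5,6,7,8} 15
  7 to go: {0,1,2,3,4,5,7} 1  {1,2,3,4,5,7,8} 7  {2,3,4,5,6,7,8} 21
  if 0:e drops first: 28 orders
  if 6:b drops first: 8 orders
heap linearizations: 36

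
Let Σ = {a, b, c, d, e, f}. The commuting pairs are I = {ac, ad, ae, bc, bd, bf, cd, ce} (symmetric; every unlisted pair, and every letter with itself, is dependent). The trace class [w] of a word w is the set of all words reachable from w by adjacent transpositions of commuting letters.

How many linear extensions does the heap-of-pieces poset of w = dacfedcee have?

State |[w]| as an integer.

30

#0=d has no predecessor
#1=a has no predecessor
#2=c has no predecessor
#3=f depends on [0:d, 1:a, 2:c]
#4=e depends on [3:f]
#5=d depends on [4:e]
#6=c depends on [3:f]
#7=e depends on [5:d]
#8=e depends on [7:e]
sources: [0:d, 1:a, 2:c]
N(rest) = Σ N(rest − s) over sources s of rest; N(one piece) = 1:
  size 1 → [6]=1  [8]=1
  size 2 → [6,8]=2  [7,8]=1
  size 3 → [5,7,8]=1  [6,7,8]=3
  size 4 → [4,5,7,8]=1  [5,6,7,8]=4
  size 5 → [4,5,6,7,8]=5
  size 6 → [3,4,5,6,7,8]=5
  size 7 → [0,3,4,5,6,7,8]=5  [1,3,4,5,6,7,8]=5  [2,3,4,5,6,7,8]=5
  first=0(d) contributes 10
  first=1(a) contributes 10
  first=2(c) contributes 10
|[w]| = 30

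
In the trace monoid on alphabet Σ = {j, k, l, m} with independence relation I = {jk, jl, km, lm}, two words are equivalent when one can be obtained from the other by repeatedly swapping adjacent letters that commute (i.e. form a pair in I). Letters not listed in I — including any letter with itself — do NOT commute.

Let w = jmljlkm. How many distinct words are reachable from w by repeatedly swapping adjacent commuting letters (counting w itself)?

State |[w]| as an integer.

35

0(j) covers ∅
1(m) covers 0:j
2(l) covers ∅
3(j) covers 1:m
4(l) covers 2:l
5(k) covers 4:l
6(m) covers 3:j
floor of heap: 0:j, 2:l
completions by unplaced set U, small U first (add the entries for U minus each lowest piece of U):
  |U|=1: {5}:1  {6}:1
  |U|=2: {3,6}:1  {4,5}:1  {5,6}:2
  |U|=3: {1,3,6}:1  {2,4,5}:1  {3,5,6}:3  {4,5,6}:3
  |U|=4: {0,1,3,6}:1  {1,3,5,6}:4  {2,4,5,6}:4  {3,4,5,6}:6
  |U|=5: {0,1,3,5,6}:5  {1,3,4,5,6}:10  {2,3,4,5,6}:10
  start at 0(j): 20
  start at 2(l): 15
sum over floor = 35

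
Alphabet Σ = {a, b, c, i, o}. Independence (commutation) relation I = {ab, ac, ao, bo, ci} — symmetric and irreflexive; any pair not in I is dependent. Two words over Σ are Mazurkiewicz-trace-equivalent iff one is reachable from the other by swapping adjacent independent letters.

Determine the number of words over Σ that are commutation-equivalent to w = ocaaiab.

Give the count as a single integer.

piece 0:o — minimal
piece 1:c rests on {0:o}
piece 2:a — minimal
piece 3:a rests on {2:a}
piece 4:i rests on {0:o, 3:a}
piece 5:a rests on {4:i}
piece 6:b rests on {1:c, 4:i}
minimal pieces: {0:o, 2:a}
ways to finish when only these pieces remain (= sum over removing one remaining piece with nothing left below it):
  1 left: {5}→1  {6}→1
  2 left: {1,6}→1  {5,6}→2
  3 left: {1,5,6}→3  {4,5,6}→2
  4 left: {1,4,5,6}→5  {3,4,5,6}→2
  5 left: {0,1,4,5,6}→5  {1,3,4,5,6}→7  {2,3,4,5,6}→2
  placing 0:o first → 9 extensions
  placing 2:a first → 12 extensions
total linear extensions = 21

21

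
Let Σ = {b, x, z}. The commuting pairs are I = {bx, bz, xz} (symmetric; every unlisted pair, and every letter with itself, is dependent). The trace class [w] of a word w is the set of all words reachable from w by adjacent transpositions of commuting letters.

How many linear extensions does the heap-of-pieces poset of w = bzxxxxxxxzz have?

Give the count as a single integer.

1320

drop 0:b onto floor
drop 1:z onto floor
drop 2:x onto floor
drop 3:x onto {2:x}
drop 4:x onto {3:x}
drop 5:x onto {4:x}
drop 6:x onto {5:x}
drop 7:x onto {6:x}
drop 8:x onto {7:x}
drop 9:z onto {1:z}
drop 10:z onto {9:z}
ground layer = {0:b, 1:z, 2:x}
drop-orders for the pieces not yet dropped (sum over which currently-grounded one goes next):
  1 to go: {0} 1  {8} 1  {10} 1
  2 to go: {0,8} 2  {0,10} 2  {7,8} 1  {8,10} 2  {9,10} 1
  3 to go: {0,7,8} 3  {0,8,10} 6  {0,9,10} 3  {1,9,10} 1  {6,7,8} 1  {7,8,10} 3  {8,9,10} 3
  4 to go: {0,1,9,10} 4  {0,6,7,8} 4  {0,7,8,10} 12  {0,8,9,10} 12  {1,8,9,10} 4  {5,6,7,8} 1  {6,7,8,10} 4  {7,8,9,10} 6
  5 to go: {0,1,8,9,10} 20  {0,5,6,7,8} 5  {0,6,7,8,10} 20  {0,7,8,9,10} 30  {1,7,8,9,10} 10  {4,5,6,7,8} 1  {5,6,7,8,10} 5  {6,7,8,9,10} 10
  6 to go: {0,1,7,8,9,10} 60  {0,4,5,6,7,8} 6  {0,5,6,7,8,10} 30  {0,6,7,8,9,10} 60  {1,6,7,8,9,10} 20  {3,4,5,6,7,8} 1  {4,5,6,7,8,10} 6  {5,6,7,8,9,10} 15
  7 to go: {0,1,6,7,8,9,10} 140  {0,3,4,5,6,7,8} 7  {0,4,5,6,7,8,10} 42  {0,5,6,7,8,9,10} 105  {1,5,6,7,8,9,10} 35  {2,3,4,5,6,7,8} 1  {3,4,5,6,7,8,10} 7  {4,5,6,7,8,9,10} 21
  8 to go: {0,1,5,6,7,8,9,10} 280  {0,2,3,4,5,6,7,8} 8  {0,3,4,5,6,7,8,10} 56  {0,4,5,6,7,8,9,10} 168  {1,4,5,6,7,8,9,10} 56  {2,3,4,5,6,7,8,10} 8  {3,4,5,6,7,8,9,10} 28
  9 to go: {0,1,4,5,6,7,8,9,10} 504  {0,2,3,4,5,6,7,8,10} 72  {0,3,4,5,6,7,8,9,10} 252  {1,3,4,5,6,7,8,9,10} 84  {2,3,4,5,6,7,8,9,10} 36
  if 0:b drops first: 120 orders
  if 1:z drops first: 360 orders
  if 2:x drops first: 840 orders
heap linearizations: 1320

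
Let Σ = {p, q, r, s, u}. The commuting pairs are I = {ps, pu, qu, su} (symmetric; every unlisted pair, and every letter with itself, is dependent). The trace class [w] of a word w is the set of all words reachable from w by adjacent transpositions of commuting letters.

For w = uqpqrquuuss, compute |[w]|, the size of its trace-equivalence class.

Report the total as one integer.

piece 0:u — minimal
piece 1:q — minimal
piece 2:p rests on {1:q}
piece 3:q rests on {2:p}
piece 4:r rests on {0:u, 3:q}
piece 5:q rests on {4:r}
piece 6:u rests on {4:r}
piece 7:u rests on {6:u}
piece 8:u rests on {7:u}
piece 9:s rests on {5:q}
piece 10:s rests on {9:s}
minimal pieces: {0:u, 1:q}
ways to finish when only these pieces remain (= sum over removing one remaining piece with nothing left below it):
  1 left: {8}→1  {10}→1
  2 left: {7,8}→1  {8,10}→2  {9,10}→1
  3 left: {5,9,10}→1  {6,7,8}→1  {7,8,10}→3  {8,9,10}→3
  4 left: {5,8,9,10}→4  {6,7,8,10}→4  {7,8,9,10}→6
  5 left: {5,7,8,9,10}→10  {6,7,8,9,10}→10
  6 left: {5,6,7,8,9,10}→20
  7 left: {4,5,6,7,8,9,10}→20
  8 left: {0,4,5,6,7,8,9,10}→20  {3,4,5,6,7,8,9,10}→20
  9 left: {0,3,4,5,6,7,8,9,10}→40  {2,3,4,5,6,7,8,9,10}→20
  placing 0:u first → 20 extensions
  placing 1:q first → 60 extensions
total linear extensions = 80

80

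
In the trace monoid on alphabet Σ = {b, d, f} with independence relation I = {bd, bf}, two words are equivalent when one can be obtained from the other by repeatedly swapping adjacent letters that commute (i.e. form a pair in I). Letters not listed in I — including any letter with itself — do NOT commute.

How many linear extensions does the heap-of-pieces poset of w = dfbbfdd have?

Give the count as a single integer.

piece 0:d — minimal
piece 1:f rests on {0:d}
piece 2:b — minimal
piece 3:b rests on {2:b}
piece 4:f rests on {1:f}
piece 5:d rests on {4:f}
piece 6:d rests on {5:d}
minimal pieces: {0:d, 2:b}
ways to finish when only these pieces remain (= sum over removing one remaining piece with nothing left below it):
  1 left: {3}→1  {6}→1
  2 left: {2,3}→1  {3,6}→2  {5,6}→1
  3 left: {2,3,6}→3  {3,5,6}→3  {4,5,6}→1
  4 left: {1,4,5,6}→1  {2,3,5,6}→6  {3,4,5,6}→4
  5 left: {0,1,4,5,6}→1  {1,3,4,5,6}→5  {2,3,4,5,6}→10
  placing 0:d first → 15 extensions
  placing 2:b first → 6 extensions
total linear extensions = 21

21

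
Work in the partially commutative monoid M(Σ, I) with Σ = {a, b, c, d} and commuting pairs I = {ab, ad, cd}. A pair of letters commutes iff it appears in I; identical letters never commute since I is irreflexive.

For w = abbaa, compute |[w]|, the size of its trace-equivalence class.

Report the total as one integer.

piece 0:a — minimal
piece 1:b — minimal
piece 2:b rests on {1:b}
piece 3:a rests on {0:a}
piece 4:a rests on {3:a}
minimal pieces: {0:a, 1:b}
ways to finish when only these pieces remain (= sum over removing one remaining piece with nothing left below it):
  1 left: {2}→1  {4}→1
  2 left: {1,2}→1  {2,4}→2  {3,4}→1
  3 left: {0,3,4}→1  {1,2,4}→3  {2,3,4}→3
  placing 0:a first → 6 extensions
  placing 1:b first → 4 extensions
total linear extensions = 10

10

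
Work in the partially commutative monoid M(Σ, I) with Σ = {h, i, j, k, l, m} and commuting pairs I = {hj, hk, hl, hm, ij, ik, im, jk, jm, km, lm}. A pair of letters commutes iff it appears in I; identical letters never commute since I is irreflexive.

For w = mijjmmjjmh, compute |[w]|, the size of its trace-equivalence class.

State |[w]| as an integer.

3150

#0=m has no predecessor
#1=i has no predecessor
#2=j has no predecessor
#3=j depends on [2:j]
#4=m depends on [0:m]
#5=m depends on [4:m]
#6=j depends on [3:j]
#7=j depends on [6:j]
#8=m depends on [5:m]
#9=h depends on [1:i]
sources: [0:m, 1:i, 2:j]
N(rest) = Σ N(rest − s) over sources s of rest; N(one piece) = 1:
  size 1 → [7]=1  [8]=1  [9]=1
  size 2 → [1,9]=1  [5,8]=1  [6,7]=1  [7,8]=2  [7,9]=2  [8,9]=2
  size 3 → [1,7,9]=3  [1,8,9]=3  [3,6,7]=1  [4,5,8]=1  [5,7,8]=3  [5,8,9]=3  [6,7,8]=3  [6,7,9]=3  [7,8,9]=6
  size 4 → [0,4,5,8]=1  [1,5,8,9]=6  [1,6,7,9]=6  [1,7,8,9]=12  [2,3,6,7]=1  [3,6,7,8]=4  [3,6,7,9]=4  [4,5,7,8]=4  [4,5,8,9]=4  [5,6,7,8]=6  [5,7,8,9]=12  [6,7,8,9]=12
  size 5 → [0,4,5,7,8]=5  [0,4,5,8,9]=5  [1,3,6,7,9]=10  [1,4,5,8,9]=10  [1,5,7,8,9]=30  [1,6,7,8,9]=30  [2,3,6,7,8]=5  [2,3,6,7,9]=5  [3,5,6,7,8]=10  [3,6,7,8,9]=20  [4,5,6,7,8]=10  [4,5,7,8,9]=20  [5,6,7,8,9]=30
  size 6 → [0,1,4,5,8,9]=15  [0,4,5,6,7,8]=15  [0,4,5,7,8,9]=30  [1,2,3,6,7,9]=15  [1,3,6,7,8,9]=60  [1,4,5,7,8,9]=60  [1,5,6,7,8,9]=90  [2,3,5,6,7,8]=15  [2,3,6,7,8,9]=30  [3,4,5,6,7,8]=20  [3,5,6,7,8,9]=60  [4,5,6,7,8,9]=60
  size 7 → [0,1,4,5,7,8,9]=105  [0,3,4,5,6,7,8]=35  [0,4,5,6,7,8,9]=105  [1,2,3,6,7,8,9]=105  [1,3,5,6,7,8,9]=210  [1,4,5,6,7,8,9]=210  [2,3,4,5,6,7,8]=35  [2,3,5,6,7,8,9]=105  [3,4,5,6,7,8,9]=140
  size 8 → [0,1,4,5,6,7,8,9]=420  [0,2,3,4,5,6,7,8]=70  [0,3,4,5,6,7,8,9]=280  [1,2,3,5,6,7,8,9]=420  [1,3,4,5,6,7,8,9]=560  [2,3,4,5,6,7,8,9]=280
  first=0(m) contributes 1260
  first=1(i) contributes 630
  first=2(j) contributes 1260
|[w]| = 3150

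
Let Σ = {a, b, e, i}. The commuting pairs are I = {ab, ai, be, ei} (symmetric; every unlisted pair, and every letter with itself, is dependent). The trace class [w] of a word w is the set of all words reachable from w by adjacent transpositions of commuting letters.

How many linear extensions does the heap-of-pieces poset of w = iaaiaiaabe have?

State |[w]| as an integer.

210

#0=i has no predecessor
#1=a has no predecessor
#2=a depends on [1:a]
#3=i depends on [0:i]
#4=a depends on [2:a]
#5=i depends on [3:i]
#6=a depends on [4:a]
#7=a depends on [6:a]
#8=b depends on [5:i]
#9=e depends on [7:a]
sources: [0:i, 1:a]
N(rest) = Σ N(rest − s) over sources s of rest; N(one piece) = 1:
  size 1 → [8]=1  [9]=1
  size 2 → [5,8]=1  [7,9]=1  [8,9]=2
  size 3 → [3,5,8]=1  [5,8,9]=3  [6,7,9]=1  [7,8,9]=3
  size 4 → [0,3,5,8]=1  [3,5,8,9]=4  [4,6,7,9]=1  [5,7,8,9]=6  [6,7,8,9]=4
  size 5 → [0,3,5,8,9]=5  [2,4,6,7,9]=1  [3,5,7,8,9]=10  [4,6,7,8,9]=5  [5,6,7,8,9]=10
  size 6 → [0,3,5,7,8,9]=15  [1,2,4,6,7,9]=1  [2,4,6,7,8,9]=6  [3,5,6,7,8,9]=20  [4,5,6,7,8,9]=15
  size 7 → [0,3,5,6,7,8,9]=35  [1,2,4,6,7,8,9]=7  [2,4,5,6,7,8,9]=21  [3,4,5,6,7,8,9]=35
  size 8 → [0,3,4,5,6,7,8,9]=70  [1,2,4,5,6,7,8,9]=28  [2,3,4,5,6,7,8,9]=56
  first=0(i) contributes 84
  first=1(a) contributes 126
|[w]| = 210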